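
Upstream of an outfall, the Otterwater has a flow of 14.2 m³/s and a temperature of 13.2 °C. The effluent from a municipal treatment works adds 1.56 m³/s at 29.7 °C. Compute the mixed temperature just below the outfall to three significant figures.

14.8 °C

Flow-weighted mixing: C = (Q_r C_r + Q_w C_w)/(Q_r + Q_w)
= (14.2×13.2 + 1.56×29.7)/(14.2 + 1.56) = 233.8/15.76 = 14.83 °C.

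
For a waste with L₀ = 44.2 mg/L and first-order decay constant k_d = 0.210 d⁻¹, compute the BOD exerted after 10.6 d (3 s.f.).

y ≈ 39.4 mg/L

y_t = L₀(1 − e^(−k_d t)) = 44.2 × (1 − e^(−0.210×10.6))
= 44.2 × (1 − 0.1080) = 44.2 × 0.8920 = 39.43 mg/L.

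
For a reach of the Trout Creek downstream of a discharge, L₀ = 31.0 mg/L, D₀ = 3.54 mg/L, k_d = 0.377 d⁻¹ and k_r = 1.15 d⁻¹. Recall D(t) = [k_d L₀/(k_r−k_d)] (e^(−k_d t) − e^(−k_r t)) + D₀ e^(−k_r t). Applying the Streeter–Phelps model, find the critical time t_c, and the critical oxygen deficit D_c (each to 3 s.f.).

t_c = [1/(k_r−k_d)] ln[(k_r/k_d)(1 − D₀(k_r−k_d)/(k_d L₀))]
= [1/(1.15−0.377)] ln[(1.15/0.377)(1 − 3.54×0.7730/(0.377×31.0))]
= (1/0.7730) ln[3.050 × 0.7659] = 1.294 × ln(2.336) = 1.294 × 0.8485 = 1.098 d.
L(t_c) = L₀ e^(−k_d t_c) = 31.0 × 0.6611 = 20.49 mg/L, and at the critical point k_r D_c = k_d L, so D_c = (0.377/1.15) × 20.49 = 6.719 mg/L.

t_c ≈ 1.10 d; D_c ≈ 6.72 mg/L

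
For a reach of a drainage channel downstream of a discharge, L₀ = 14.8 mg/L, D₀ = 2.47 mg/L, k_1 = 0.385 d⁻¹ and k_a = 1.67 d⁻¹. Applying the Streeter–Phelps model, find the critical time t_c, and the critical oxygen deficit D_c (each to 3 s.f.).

t_c ≈ 0.508 d; D_c ≈ 2.81 mg/L

At the critical point dD/dt = 0, so k_1 L₀ e^(−k_1 t) = k_a D. Substituting D(t) from the Streeter–Phelps equation and solving for t gives
t_c = ln[(k_a/k_1)(1 − D₀(k_a−k_1)/(k_1 L₀))] / (k_a−k_1).
Here k_a−k_1 = 1.285 d⁻¹ and 1 − D₀(k_a−k_1)/(k_1 L₀) = 1 − 2.47×1.285/(0.385×14.8) = 0.4430, so
t_c = ln(4.338 × 0.4430) / 1.285 = 0.6531 / 1.285 = 0.5082 d.
L(t_c) = L₀ e^(−k_1 t_c) = 14.8 × 0.8223 = 12.17 mg/L, and at the critical point k_a D_c = k_1 L, so D_c = (0.385/1.67) × 12.17 = 2.806 mg/L.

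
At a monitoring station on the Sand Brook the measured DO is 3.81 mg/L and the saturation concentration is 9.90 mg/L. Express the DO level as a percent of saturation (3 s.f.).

38.5 % saturation

% saturation = C/C_s × 100 = 3.81/9.90 × 100 = 38.5 %.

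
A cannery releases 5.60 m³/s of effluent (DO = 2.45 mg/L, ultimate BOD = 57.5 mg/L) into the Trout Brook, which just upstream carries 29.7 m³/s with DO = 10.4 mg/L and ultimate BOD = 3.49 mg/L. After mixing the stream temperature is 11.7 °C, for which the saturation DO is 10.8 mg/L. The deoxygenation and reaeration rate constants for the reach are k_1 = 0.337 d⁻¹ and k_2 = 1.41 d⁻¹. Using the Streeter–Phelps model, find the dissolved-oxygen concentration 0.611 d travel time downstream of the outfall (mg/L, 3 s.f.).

Mixed DO = (29.7×10.4 + 5.60×2.45)/(29.7+5.60) = 322.6/35.30 = 9.139 mg/L.
Mixed L₀ = (29.7×3.49 + 5.60×57.5)/(35.30) = 425.7/35.30 = 12.06 mg/L.
Initial deficit D₀ = C_s − DO₀ = 10.8 − 9.139 = 1.661 mg/L.
D(0.611) = [0.337×12.06/(1.41−0.337)](e^(−0.337×0.611) − e^(−1.41×0.611)) + 1.661 e^(−1.41×0.611)
= 3.787 × (0.8139 − 0.4225) + 1.661 × 0.4225 = 2.184 mg/L.
DO = 10.8 − 2.184 = 8.616 mg/L.

DO ≈ 8.62 mg/L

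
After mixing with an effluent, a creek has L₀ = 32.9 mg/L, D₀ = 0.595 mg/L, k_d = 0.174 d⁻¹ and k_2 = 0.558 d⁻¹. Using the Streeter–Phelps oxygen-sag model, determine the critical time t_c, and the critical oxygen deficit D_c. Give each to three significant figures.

With k_2/k_d = 3.207 and 1 − D₀(k_2−k_d)/(k_d L₀) = 0.9601,
t_c = ln(3.207 × 0.9601) / (0.558 − 0.174) = ln(3.079) / 0.3840 = 1.125/0.3840 = 2.929 d.
D_c = (k_d/k_2) L₀ e^(−k_d t_c) = (0.174/0.558) × 32.9 × e^(−0.174×2.929) = 0.3118 × 32.9 × 0.6008 = 6.163 mg/L.

t_c ≈ 2.93 d; D_c ≈ 6.16 mg/L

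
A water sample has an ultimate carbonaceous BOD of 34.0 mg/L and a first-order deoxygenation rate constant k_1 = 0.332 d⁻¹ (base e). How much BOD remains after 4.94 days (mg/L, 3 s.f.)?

L ≈ 6.59 mg/L

L_t = L₀ e^(−k_1 t) = 34.0 × e^(−0.332×4.94) = 34.0 × 0.1940 = 6.595 mg/L.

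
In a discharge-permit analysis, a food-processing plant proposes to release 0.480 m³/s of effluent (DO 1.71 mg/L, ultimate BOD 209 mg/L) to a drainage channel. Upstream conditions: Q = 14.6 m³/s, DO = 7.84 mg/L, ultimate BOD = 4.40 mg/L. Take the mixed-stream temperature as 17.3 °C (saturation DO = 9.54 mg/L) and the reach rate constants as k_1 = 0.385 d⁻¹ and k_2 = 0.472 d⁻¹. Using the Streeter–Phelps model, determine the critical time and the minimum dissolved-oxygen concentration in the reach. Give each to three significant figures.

t_c ≈ 1.88 d; minimum DO ≈ 5.23 mg/L

Mixed DO = (14.6×7.84 + 0.480×1.71)/(14.6+0.480) = 115.3/15.08 = 7.645 mg/L.
Mixed L₀ = (14.6×4.40 + 0.480×209)/(15.08) = 164.6/15.08 = 10.91 mg/L.
Initial deficit D₀ = C_s − DO₀ = 9.54 − 7.645 = 1.895 mg/L.
t_c = (1/0.08700) ln[(0.472/0.385)(1 − 1.895×0.08700/(0.385×10.91))] = 11.49 × ln(1.178) = 1.882 d.
D_c = (0.385/0.472) × 10.91 × e^(−0.385×1.882) = 0.8157 × 10.91 × 0.4846 = 4.313 mg/L.
Minimum DO = 9.54 − 4.313 = 5.227 mg/L.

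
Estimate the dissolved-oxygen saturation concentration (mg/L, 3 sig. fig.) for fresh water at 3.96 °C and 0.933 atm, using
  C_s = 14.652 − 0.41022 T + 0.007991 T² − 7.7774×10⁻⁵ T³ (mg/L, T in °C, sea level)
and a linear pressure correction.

C_s ≈ 12.3 mg/L

At sea level: C_s = 14.652 − 0.41022×3.96 + 0.007991×3.96² − 7.7774×10⁻⁵×3.96³ = 13.15 mg/L.
Pressure correction: C_s' = 13.15 × 0.933 = 12.27 mg/L.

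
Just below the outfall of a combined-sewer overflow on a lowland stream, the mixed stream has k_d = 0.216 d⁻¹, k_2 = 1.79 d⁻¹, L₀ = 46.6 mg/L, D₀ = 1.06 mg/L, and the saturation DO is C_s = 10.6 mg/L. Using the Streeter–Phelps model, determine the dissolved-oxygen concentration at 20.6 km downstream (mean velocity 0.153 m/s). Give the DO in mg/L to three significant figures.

DO ≈ 6.36 mg/L

Travel time t = x/v = 20.6 km / (0.153 m/s) = 20600 m / 0.153 m/s = 134600 s = 1.558 d.
k_d L₀/(k_2−k_d) = 0.216×46.6/(1.79−0.216) = 10.07/1.574 = 6.395 mg/L.
e^(−k_d t) = e^(−0.216×1.558) = 0.7142; e^(−k_2 t) = e^(−1.79×1.558) = 0.06146.
D = 6.395 × (0.7142 − 0.06146) + 1.06 × 0.06146 = 4.174 + 0.06514 = 4.239 mg/L.
DO = C_s − D = 10.6 − 4.239 = 6.361 mg/L.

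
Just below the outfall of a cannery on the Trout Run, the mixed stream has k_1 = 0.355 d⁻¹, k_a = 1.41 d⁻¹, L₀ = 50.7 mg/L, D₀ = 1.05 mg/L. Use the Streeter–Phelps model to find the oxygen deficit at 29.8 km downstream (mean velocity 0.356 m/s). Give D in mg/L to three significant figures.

D ≈ 8.01 mg/L

Travel time t = x/v = 29.8 km / (0.356 m/s) = 29800 m / 0.356 m/s = 83710 s = 0.9688 d.
k_1 L₀/(k_a−k_1) = 0.355×50.7/(1.41−0.355) = 18.00/1.055 = 17.06 mg/L.
e^(−k_1 t) = e^(−0.355×0.9688) = 0.7090; e^(−k_a t) = e^(−1.41×0.9688) = 0.2551.
D = 17.06 × (0.7090 − 0.2551) + 1.05 × 0.2551 = 7.743 + 0.2679 = 8.011 mg/L.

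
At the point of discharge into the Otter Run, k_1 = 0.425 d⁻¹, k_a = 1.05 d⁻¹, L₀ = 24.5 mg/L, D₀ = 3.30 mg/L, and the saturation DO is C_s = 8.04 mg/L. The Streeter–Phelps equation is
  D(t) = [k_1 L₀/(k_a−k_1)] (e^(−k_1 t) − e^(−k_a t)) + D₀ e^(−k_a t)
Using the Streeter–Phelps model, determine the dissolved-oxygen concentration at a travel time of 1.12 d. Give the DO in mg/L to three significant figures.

DO ≈ 1.81 mg/L

k_1 L₀/(k_a−k_1) = 0.425×24.5/(1.05−0.425) = 10.41/0.6250 = 16.66 mg/L.
e^(−k_1 t) = e^(−0.425×1.120) = 0.6213; e^(−k_a t) = e^(−1.05×1.120) = 0.3085.
D = 16.66 × (0.6213 − 0.3085) + 3.30 × 0.3085 = 5.210 + 1.018 = 6.229 mg/L.
DO = C_s − D = 8.04 − 6.229 = 1.811 mg/L.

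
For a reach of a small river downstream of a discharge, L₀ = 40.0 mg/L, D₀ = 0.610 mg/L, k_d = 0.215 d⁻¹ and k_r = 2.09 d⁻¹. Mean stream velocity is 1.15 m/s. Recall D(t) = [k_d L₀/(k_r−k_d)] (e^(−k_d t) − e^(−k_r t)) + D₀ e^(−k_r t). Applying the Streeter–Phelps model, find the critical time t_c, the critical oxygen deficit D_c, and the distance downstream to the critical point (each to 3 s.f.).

At the critical point dD/dt = 0, so k_d L₀ e^(−k_d t) = k_r D. Substituting D(t) from the Streeter–Phelps equation and solving for t gives
t_c = ln[(k_r/k_d)(1 − D₀(k_r−k_d)/(k_d L₀))] / (k_r−k_d).
Here k_r−k_d = 1.875 d⁻¹ and 1 − D₀(k_r−k_d)/(k_d L₀) = 1 − 0.610×1.875/(0.215×40.0) = 0.8670, so
t_c = ln(9.721 × 0.8670) / 1.875 = 2.132 / 1.875 = 1.137 d.
D_c = (k_d/k_r) L₀ e^(−k_d t_c) = (0.215/2.09) × 40.0 × e^(−0.215×1.137) = 0.1029 × 40.0 × 0.7832 = 3.223 mg/L.
x_c = v t_c = 1.15 m/s × 1.137 d × 86400 s/d = 113000 m ≈ 113 km.

t_c ≈ 1.14 d; D_c ≈ 3.22 mg/L; x_c ≈ 113 km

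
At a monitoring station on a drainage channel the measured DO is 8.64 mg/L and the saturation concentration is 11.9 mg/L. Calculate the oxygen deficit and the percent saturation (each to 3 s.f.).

D = C_s − C = 11.9 − 8.64 = 3.26 mg/L.
% saturation = 8.64/11.9 × 100 = 72.6 %.

D ≈ 3.26 mg/L; 72.6 % saturation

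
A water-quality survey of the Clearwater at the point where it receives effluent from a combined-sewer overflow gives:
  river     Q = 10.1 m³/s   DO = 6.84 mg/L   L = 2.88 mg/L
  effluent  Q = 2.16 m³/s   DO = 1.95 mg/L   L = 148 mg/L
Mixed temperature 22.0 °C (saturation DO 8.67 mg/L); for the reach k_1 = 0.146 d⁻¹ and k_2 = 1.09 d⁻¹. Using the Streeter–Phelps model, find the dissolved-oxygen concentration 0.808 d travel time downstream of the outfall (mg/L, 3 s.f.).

DO ≈ 5.47 mg/L

Mixed DO = (10.1×6.84 + 2.16×1.95)/(10.1+2.16) = 73.30/12.26 = 5.978 mg/L.
Mixed L₀ = (10.1×2.88 + 2.16×148)/(12.26) = 348.8/12.26 = 28.45 mg/L.
Initial deficit D₀ = C_s − DO₀ = 8.67 − 5.978 = 2.692 mg/L.
D(0.808) = [0.146×28.45/(1.09−0.146)](e^(−0.146×0.808) − e^(−1.09×0.808)) + 2.692 e^(−1.09×0.808)
= 4.400 × (0.8887 − 0.4145) + 2.692 × 0.4145 = 3.202 mg/L.
DO = 8.67 − 3.202 = 5.468 mg/L.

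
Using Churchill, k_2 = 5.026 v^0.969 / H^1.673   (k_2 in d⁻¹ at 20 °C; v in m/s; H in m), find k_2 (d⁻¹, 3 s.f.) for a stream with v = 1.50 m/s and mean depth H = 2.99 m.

k_2 = 5.026 × 1.50^0.969 / 2.99^1.673 = 5.026 × 1.481 / 6.249 = 1.191 d⁻¹.

k_2 ≈ 1.19 d⁻¹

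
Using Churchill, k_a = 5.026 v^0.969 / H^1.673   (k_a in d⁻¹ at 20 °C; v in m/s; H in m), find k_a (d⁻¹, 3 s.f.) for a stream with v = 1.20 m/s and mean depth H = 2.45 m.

k_a ≈ 1.34 d⁻¹

k_a = 5.026 × 1.20^0.969 / 2.45^1.673 = 5.026 × 1.193 / 4.478 = 1.339 d⁻¹.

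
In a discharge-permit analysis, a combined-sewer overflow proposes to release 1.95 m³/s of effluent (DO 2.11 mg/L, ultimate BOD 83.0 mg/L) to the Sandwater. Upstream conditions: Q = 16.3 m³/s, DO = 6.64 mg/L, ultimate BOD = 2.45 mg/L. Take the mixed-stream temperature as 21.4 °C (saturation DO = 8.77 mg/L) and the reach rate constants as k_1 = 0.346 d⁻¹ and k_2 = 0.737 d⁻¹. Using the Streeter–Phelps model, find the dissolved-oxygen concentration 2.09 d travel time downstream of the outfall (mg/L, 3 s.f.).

DO ≈ 5.56 mg/L

Mixed DO = (16.3×6.64 + 1.95×2.11)/(16.3+1.95) = 112.3/18.25 = 6.156 mg/L.
Mixed L₀ = (16.3×2.45 + 1.95×83.0)/(18.25) = 201.8/18.25 = 11.06 mg/L.
Initial deficit D₀ = C_s − DO₀ = 8.77 − 6.156 = 2.614 mg/L.
D(2.09) = [0.346×11.06/(0.737−0.346)](e^(−0.346×2.09) − e^(−0.737×2.09)) + 2.614 e^(−0.737×2.09)
= 9.784 × (0.4852 − 0.2143) + 2.614 × 0.2143 = 3.211 mg/L.
DO = 8.77 − 3.211 = 5.559 mg/L.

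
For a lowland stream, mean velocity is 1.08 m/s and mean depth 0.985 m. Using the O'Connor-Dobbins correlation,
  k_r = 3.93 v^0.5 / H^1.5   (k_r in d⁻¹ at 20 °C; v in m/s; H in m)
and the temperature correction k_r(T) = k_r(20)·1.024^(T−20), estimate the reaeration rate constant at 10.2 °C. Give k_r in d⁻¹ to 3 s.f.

k_r(20) = 3.93 × 1.08^0.5 / 0.985^1.5 = 3.93 × 1.039 / 0.9776 = 4.178 d⁻¹.
k_r(10.2) = 4.178 × 1.024^(10.2−20) = 4.178 × 0.7926 = 3.311 d⁻¹.

k_r ≈ 3.31 d⁻¹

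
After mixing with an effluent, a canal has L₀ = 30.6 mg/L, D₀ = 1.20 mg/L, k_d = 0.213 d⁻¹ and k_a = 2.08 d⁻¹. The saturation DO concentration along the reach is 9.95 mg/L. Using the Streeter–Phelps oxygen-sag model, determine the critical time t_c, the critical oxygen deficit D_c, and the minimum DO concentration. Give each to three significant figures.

t_c ≈ 0.995 d; D_c ≈ 2.54 mg/L; min DO ≈ 7.41 mg/L

With k_a/k_d = 9.765 and 1 − D₀(k_a−k_d)/(k_d L₀) = 0.6563,
t_c = ln(9.765 × 0.6563) / (2.08 − 0.213) = ln(6.409) / 1.867 = 1.858/1.867 = 0.9950 d.
L(t_c) = L₀ e^(−k_d t_c) = 30.6 × 0.8090 = 24.76 mg/L, and at the critical point k_a D_c = k_d L, so D_c = (0.213/2.08) × 24.76 = 2.535 mg/L.
Minimum DO = C_s − D_c = 9.95 − 2.535 = 7.415 mg/L.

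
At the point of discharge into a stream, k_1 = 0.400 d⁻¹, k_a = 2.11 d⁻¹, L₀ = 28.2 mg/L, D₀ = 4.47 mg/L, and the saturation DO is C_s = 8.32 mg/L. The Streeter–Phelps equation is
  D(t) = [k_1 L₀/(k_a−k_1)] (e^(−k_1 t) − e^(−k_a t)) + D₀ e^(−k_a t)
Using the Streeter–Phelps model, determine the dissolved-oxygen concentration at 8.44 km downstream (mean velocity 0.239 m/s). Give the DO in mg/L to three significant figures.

Travel time t = x/v = 8.44 km / (0.239 m/s) = 8440 m / 0.239 m/s = 35310 s = 0.4087 d.
k_1 L₀/(k_a−k_1) = 0.400×28.2/(2.11−0.400) = 11.28/1.710 = 6.596 mg/L.
e^(−k_1 t) = e^(−0.400×0.4087) = 0.8492; e^(−k_a t) = e^(−2.11×0.4087) = 0.4221.
D = 6.596 × (0.8492 − 0.4221) + 4.47 × 0.4221 = 2.817 + 1.887 = 4.704 mg/L.
DO = C_s − D = 8.32 − 4.704 = 3.616 mg/L.

DO ≈ 3.62 mg/L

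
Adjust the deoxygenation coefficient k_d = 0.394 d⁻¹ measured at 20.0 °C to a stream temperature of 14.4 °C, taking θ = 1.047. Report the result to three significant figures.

k_d(T₂) = k_d(T₁) · θ^(T₂−T₁) = 0.394 × 1.047^(14.4−20.0)
= 0.394 × 1.047^-5.60 = 0.394 × 0.7732 = 0.3046 d⁻¹.

k_d ≈ 0.305 d⁻¹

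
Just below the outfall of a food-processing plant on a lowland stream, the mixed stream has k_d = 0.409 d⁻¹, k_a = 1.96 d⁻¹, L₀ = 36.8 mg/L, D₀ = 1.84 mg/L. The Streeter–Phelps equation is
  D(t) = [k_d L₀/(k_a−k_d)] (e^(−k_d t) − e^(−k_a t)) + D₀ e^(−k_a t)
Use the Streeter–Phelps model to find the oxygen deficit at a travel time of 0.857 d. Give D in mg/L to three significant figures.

k_d L₀/(k_a−k_d) = 0.409×36.8/(1.96−0.409) = 15.05/1.551 = 9.704 mg/L.
e^(−k_d t) = e^(−0.409×0.8570) = 0.7043; e^(−k_a t) = e^(−1.96×0.8570) = 0.1864.
D = 9.704 × (0.7043 − 0.1864) + 1.84 × 0.1864 = 5.026 + 0.3430 = 5.369 mg/L.

D ≈ 5.37 mg/L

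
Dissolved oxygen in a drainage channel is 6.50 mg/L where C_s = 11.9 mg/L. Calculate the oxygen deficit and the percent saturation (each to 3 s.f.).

D = C_s − C = 11.9 − 6.50 = 5.40 mg/L.
% saturation = 6.50/11.9 × 100 = 54.6 %.

D ≈ 5.40 mg/L; 54.6 % saturation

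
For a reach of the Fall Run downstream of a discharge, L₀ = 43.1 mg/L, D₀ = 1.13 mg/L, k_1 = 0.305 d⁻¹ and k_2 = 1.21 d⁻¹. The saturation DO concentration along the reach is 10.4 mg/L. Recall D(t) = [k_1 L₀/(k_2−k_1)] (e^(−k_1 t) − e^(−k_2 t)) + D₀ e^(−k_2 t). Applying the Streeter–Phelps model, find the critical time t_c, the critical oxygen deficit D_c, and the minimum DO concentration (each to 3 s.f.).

With k_2/k_1 = 3.967 and 1 − D₀(k_2−k_1)/(k_1 L₀) = 0.9222,
t_c = ln(3.967 × 0.9222) / (1.21 − 0.305) = ln(3.659) / 0.9050 = 1.297/0.9050 = 1.433 d.
L(t_c) = L₀ e^(−k_1 t_c) = 43.1 × 0.6459 = 27.84 mg/L, and at the critical point k_2 D_c = k_1 L, so D_c = (0.305/1.21) × 27.84 = 7.017 mg/L.
Minimum DO = C_s − D_c = 10.4 − 7.017 = 3.383 mg/L.

t_c ≈ 1.43 d; D_c ≈ 7.02 mg/L; min DO ≈ 3.38 mg/L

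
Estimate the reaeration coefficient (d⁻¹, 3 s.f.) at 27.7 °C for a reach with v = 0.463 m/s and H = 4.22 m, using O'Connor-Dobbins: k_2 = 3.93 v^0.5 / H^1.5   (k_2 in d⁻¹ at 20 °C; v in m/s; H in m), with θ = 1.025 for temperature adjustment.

k_2(20) = 3.93 × 0.463^0.5 / 4.22^1.5 = 3.93 × 0.6804 / 8.669 = 0.3085 d⁻¹.
k_2(27.7) = 0.3085 × 1.025^(27.7−20) = 0.3085 × 1.209 = 0.3731 d⁻¹.

k_2 ≈ 0.373 d⁻¹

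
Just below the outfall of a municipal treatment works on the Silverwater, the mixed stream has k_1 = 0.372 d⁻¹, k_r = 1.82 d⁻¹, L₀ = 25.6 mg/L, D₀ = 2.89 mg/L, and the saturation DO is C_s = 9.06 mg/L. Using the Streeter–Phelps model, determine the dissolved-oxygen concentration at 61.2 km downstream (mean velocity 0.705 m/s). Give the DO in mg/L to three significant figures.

Travel time t = x/v = 61.2 km / (0.705 m/s) = 61200 m / 0.705 m/s = 86810 s = 1.005 d.
k_1 L₀/(k_r−k_1) = 0.372×25.6/(1.82−0.372) = 9.523/1.448 = 6.577 mg/L.
e^(−k_1 t) = e^(−0.372×1.005) = 0.6881; e^(−k_r t) = e^(−1.82×1.005) = 0.1606.
D = 6.577 × (0.6881 − 0.1606) + 2.89 × 0.1606 = 3.469 + 0.4642 = 3.934 mg/L.
DO = C_s − D = 9.06 − 3.934 = 5.126 mg/L.

DO ≈ 5.13 mg/L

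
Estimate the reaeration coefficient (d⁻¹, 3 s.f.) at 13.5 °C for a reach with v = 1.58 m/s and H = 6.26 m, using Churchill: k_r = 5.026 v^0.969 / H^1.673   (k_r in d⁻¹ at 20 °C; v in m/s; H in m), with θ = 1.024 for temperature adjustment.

k_r(20) = 5.026 × 1.58^0.969 / 6.26^1.673 = 5.026 × 1.558 / 21.51 = 0.3640 d⁻¹.
k_r(13.5) = 0.3640 × 1.024^(13.5−20) = 0.3640 × 0.8571 = 0.3120 d⁻¹.

k_r ≈ 0.312 d⁻¹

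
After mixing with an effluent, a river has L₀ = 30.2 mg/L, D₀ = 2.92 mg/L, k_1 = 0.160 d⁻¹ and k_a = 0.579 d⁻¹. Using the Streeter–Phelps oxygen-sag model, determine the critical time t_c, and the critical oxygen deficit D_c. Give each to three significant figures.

At the critical point dD/dt = 0, so k_1 L₀ e^(−k_1 t) = k_a D. Substituting D(t) from the Streeter–Phelps equation and solving for t gives
t_c = ln[(k_a/k_1)(1 − D₀(k_a−k_1)/(k_1 L₀))] / (k_a−k_1).
Here k_a−k_1 = 0.4190 d⁻¹ and 1 − D₀(k_a−k_1)/(k_1 L₀) = 1 − 2.92×0.4190/(0.160×30.2) = 0.7468, so
t_c = ln(3.619 × 0.7468) / 0.4190 = 0.9942 / 0.4190 = 2.373 d.
L(t_c) = L₀ e^(−k_1 t_c) = 30.2 × 0.6841 = 20.66 mg/L, and at the critical point k_a D_c = k_1 L, so D_c = (0.160/0.579) × 20.66 = 5.709 mg/L.

t_c ≈ 2.37 d; D_c ≈ 5.71 mg/L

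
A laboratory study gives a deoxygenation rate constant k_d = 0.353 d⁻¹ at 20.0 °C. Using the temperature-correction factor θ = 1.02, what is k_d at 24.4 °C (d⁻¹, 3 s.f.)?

k_d ≈ 0.385 d⁻¹

k_d(T₂) = k_d(T₁) · θ^(T₂−T₁) = 0.353 × 1.02^(24.4−20.0)
= 0.353 × 1.02^4.40 = 0.353 × 1.091 = 0.3851 d⁻¹.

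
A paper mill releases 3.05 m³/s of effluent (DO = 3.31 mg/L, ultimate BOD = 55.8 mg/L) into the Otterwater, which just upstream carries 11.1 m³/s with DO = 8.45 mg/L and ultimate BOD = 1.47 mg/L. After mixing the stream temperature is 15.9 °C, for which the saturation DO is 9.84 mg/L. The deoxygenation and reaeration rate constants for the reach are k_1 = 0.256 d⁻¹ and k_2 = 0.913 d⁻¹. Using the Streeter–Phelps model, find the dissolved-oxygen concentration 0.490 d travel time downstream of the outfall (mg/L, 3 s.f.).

DO ≈ 7.00 mg/L

Mixed DO = (11.1×8.45 + 3.05×3.31)/(11.1+3.05) = 103.9/14.15 = 7.342 mg/L.
Mixed L₀ = (11.1×1.47 + 3.05×55.8)/(14.15) = 186.5/14.15 = 13.18 mg/L.
Initial deficit D₀ = C_s − DO₀ = 9.84 − 7.342 = 2.498 mg/L.
D(0.490) = [0.256×13.18/(0.913−0.256)](e^(−0.256×0.490) − e^(−0.913×0.490)) + 2.498 e^(−0.913×0.490)
= 5.136 × (0.8821 − 0.6393) + 2.498 × 0.6393 = 2.844 mg/L.
DO = 9.84 − 2.844 = 6.996 mg/L.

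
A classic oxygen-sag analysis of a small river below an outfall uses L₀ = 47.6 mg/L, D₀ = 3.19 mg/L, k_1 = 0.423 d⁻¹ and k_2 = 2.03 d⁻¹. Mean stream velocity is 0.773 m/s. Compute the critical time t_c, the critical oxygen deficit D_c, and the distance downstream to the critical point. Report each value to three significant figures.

t_c ≈ 0.793 d; D_c ≈ 7.09 mg/L; x_c ≈ 53.0 km

At the critical point dD/dt = 0, so k_1 L₀ e^(−k_1 t) = k_2 D. Substituting D(t) from the Streeter–Phelps equation and solving for t gives
t_c = ln[(k_2/k_1)(1 − D₀(k_2−k_1)/(k_1 L₀))] / (k_2−k_1).
Here k_2−k_1 = 1.607 d⁻¹ and 1 − D₀(k_2−k_1)/(k_1 L₀) = 1 − 3.19×1.607/(0.423×47.6) = 0.7454, so
t_c = ln(4.799 × 0.7454) / 1.607 = 1.275 / 1.607 = 0.7931 d.
D_c = (k_1/k_2) L₀ e^(−k_1 t_c) = (0.423/2.03) × 47.6 × e^(−0.423×0.7931) = 0.2084 × 47.6 × 0.7150 = 7.092 mg/L.
x_c = v t_c = 0.773 m/s × 0.7931 d × 86400 s/d = 52970 m ≈ 53.0 km.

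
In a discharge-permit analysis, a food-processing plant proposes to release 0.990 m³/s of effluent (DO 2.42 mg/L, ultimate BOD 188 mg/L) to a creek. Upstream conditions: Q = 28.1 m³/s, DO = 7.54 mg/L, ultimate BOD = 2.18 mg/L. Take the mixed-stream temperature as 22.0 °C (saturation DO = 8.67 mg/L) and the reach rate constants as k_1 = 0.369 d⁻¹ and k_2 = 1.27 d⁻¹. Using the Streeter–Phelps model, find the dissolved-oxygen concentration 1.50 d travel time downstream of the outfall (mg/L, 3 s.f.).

DO ≈ 6.99 mg/L

Mixed DO = (28.1×7.54 + 0.990×2.42)/(28.1+0.990) = 214.3/29.09 = 7.366 mg/L.
Mixed L₀ = (28.1×2.18 + 0.990×188)/(29.09) = 247.4/29.09 = 8.504 mg/L.
Initial deficit D₀ = C_s − DO₀ = 8.67 − 7.366 = 1.304 mg/L.
D(1.50) = [0.369×8.504/(1.27−0.369)](e^(−0.369×1.50) − e^(−1.27×1.50)) + 1.304 e^(−1.27×1.50)
= 3.483 × (0.5749 − 0.1488) + 1.304 × 0.1488 = 1.678 mg/L.
DO = 8.67 − 1.678 = 6.992 mg/L.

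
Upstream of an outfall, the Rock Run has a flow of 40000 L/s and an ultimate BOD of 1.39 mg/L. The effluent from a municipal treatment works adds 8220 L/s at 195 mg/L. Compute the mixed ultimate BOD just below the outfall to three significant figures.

Flow-weighted mixing: C = (Q_r C_r + Q_w C_w)/(Q_r + Q_w)
= (40000×1.39 + 8220×195)/(40000 + 8220) = 1.658×10^6/48220 = 34.39 mg/L.

34.4 mg/L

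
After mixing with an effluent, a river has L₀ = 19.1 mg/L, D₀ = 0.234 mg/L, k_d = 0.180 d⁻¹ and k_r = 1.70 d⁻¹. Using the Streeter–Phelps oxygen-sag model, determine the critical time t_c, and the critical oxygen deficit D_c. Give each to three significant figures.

t_c ≈ 1.41 d; D_c ≈ 1.57 mg/L

t_c = [1/(k_r−k_d)] ln[(k_r/k_d)(1 − D₀(k_r−k_d)/(k_d L₀))]
= [1/(1.70−0.180)] ln[(1.70/0.180)(1 − 0.234×1.520/(0.180×19.1))]
= (1/1.520) ln[9.444 × 0.8965] = 0.6579 × ln(8.467) = 0.6579 × 2.136 = 1.405 d.
L(t_c) = L₀ e^(−k_d t_c) = 19.1 × 0.7765 = 14.83 mg/L, and at the critical point k_r D_c = k_d L, so D_c = (0.180/1.70) × 14.83 = 1.570 mg/L.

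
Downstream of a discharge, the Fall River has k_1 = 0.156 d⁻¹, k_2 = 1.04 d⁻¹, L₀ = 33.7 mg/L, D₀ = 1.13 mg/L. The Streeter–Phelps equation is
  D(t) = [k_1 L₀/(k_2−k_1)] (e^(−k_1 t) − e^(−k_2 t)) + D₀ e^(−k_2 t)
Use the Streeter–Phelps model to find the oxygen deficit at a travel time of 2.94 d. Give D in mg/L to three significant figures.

k_1 L₀/(k_2−k_1) = 0.156×33.7/(1.04−0.156) = 5.257/0.8840 = 5.947 mg/L.
e^(−k_1 t) = e^(−0.156×2.940) = 0.6321; e^(−k_2 t) = e^(−1.04×2.940) = 0.04700.
D = 5.947 × (0.6321 − 0.04700) + 1.13 × 0.04700 = 3.480 + 0.05311 = 3.533 mg/L.

D ≈ 3.53 mg/L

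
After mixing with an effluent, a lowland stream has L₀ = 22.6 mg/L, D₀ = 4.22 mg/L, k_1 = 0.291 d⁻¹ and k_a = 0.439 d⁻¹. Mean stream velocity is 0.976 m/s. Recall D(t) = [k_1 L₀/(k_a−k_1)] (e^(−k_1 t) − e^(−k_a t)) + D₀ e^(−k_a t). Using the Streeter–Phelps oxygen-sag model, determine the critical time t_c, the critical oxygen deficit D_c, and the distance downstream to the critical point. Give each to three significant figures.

t_c ≈ 2.10 d; D_c ≈ 8.12 mg/L; x_c ≈ 177 km

t_c = [1/(k_a−k_1)] ln[(k_a/k_1)(1 − D₀(k_a−k_1)/(k_1 L₀))]
= [1/(0.439−0.291)] ln[(0.439/0.291)(1 − 4.22×0.1480/(0.291×22.6))]
= (1/0.1480) ln[1.509 × 0.9050] = 6.757 × ln(1.365) = 6.757 × 0.3114 = 2.104 d.
L(t_c) = L₀ e^(−k_1 t_c) = 22.6 × 0.5421 = 12.25 mg/L, and at the critical point k_a D_c = k_1 L, so D_c = (0.291/0.439) × 12.25 = 8.121 mg/L.
x_c = v t_c = 0.976 m/s × 2.104 d × 86400 s/d = 177400 m ≈ 177 km.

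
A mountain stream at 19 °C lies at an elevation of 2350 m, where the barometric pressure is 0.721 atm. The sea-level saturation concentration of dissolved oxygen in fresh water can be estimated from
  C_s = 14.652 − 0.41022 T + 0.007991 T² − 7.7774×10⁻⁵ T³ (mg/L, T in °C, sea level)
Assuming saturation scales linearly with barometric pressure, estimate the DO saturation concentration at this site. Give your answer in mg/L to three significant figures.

At sea level: C_s = 14.652 − 0.41022×19 + 0.007991×19² − 7.7774×10⁻⁵×19³ = 9.209 mg/L.
Pressure correction: C_s' = 9.209 × 0.721 = 6.640 mg/L.

C_s ≈ 6.64 mg/L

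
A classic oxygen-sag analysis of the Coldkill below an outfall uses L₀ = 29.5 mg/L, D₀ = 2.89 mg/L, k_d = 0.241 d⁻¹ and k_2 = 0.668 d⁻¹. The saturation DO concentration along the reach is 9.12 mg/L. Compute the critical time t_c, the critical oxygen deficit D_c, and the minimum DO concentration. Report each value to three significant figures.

t_c ≈ 1.94 d; D_c ≈ 6.67 mg/L; min DO ≈ 2.45 mg/L

At the critical point dD/dt = 0, so k_d L₀ e^(−k_d t) = k_2 D. Substituting D(t) from the Streeter–Phelps equation and solving for t gives
t_c = ln[(k_2/k_d)(1 − D₀(k_2−k_d)/(k_d L₀))] / (k_2−k_d).
Here k_2−k_d = 0.4270 d⁻¹ and 1 − D₀(k_2−k_d)/(k_d L₀) = 1 − 2.89×0.4270/(0.241×29.5) = 0.8264, so
t_c = ln(2.772 × 0.8264) / 0.4270 = 0.8288 / 0.4270 = 1.941 d.
L(t_c) = L₀ e^(−k_d t_c) = 29.5 × 0.6264 = 18.48 mg/L, and at the critical point k_2 D_c = k_d L, so D_c = (0.241/0.668) × 18.48 = 6.667 mg/L.
Minimum DO = C_s − D_c = 9.12 − 6.667 = 2.453 mg/L.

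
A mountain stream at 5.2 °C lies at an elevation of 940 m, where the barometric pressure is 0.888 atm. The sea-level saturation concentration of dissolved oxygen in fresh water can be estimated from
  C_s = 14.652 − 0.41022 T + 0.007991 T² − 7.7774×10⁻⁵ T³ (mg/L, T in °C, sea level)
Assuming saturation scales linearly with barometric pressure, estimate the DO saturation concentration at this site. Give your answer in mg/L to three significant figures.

C_s ≈ 11.3 mg/L

At sea level: C_s = 14.652 − 0.41022×5.2 + 0.007991×5.2² − 7.7774×10⁻⁵×5.2³ = 12.72 mg/L.
Pressure correction: C_s' = 12.72 × 0.888 = 11.30 mg/L.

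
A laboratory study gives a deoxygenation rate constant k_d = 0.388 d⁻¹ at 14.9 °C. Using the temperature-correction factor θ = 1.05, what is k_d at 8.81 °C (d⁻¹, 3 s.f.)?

k_d(T₂) = k_d(T₁) · θ^(T₂−T₁) = 0.388 × 1.05^(8.81−14.9)
= 0.388 × 1.05^-6.09 = 0.388 × 0.7429 = 0.2883 d⁻¹.

k_d ≈ 0.288 d⁻¹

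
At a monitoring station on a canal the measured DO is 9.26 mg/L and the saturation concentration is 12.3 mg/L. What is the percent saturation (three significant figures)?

% saturation = C/C_s × 100 = 9.26/12.3 × 100 = 75.3 %.

75.3 % saturation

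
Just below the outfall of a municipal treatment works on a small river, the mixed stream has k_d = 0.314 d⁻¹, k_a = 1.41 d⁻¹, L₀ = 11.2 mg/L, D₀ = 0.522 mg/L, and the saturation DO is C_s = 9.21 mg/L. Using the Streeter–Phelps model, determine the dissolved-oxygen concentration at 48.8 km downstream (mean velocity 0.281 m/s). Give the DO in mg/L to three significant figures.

Travel time t = x/v = 48.8 km / (0.281 m/s) = 48800 m / 0.281 m/s = 173700 s = 2.010 d.
k_d L₀/(k_a−k_d) = 0.314×11.2/(1.41−0.314) = 3.517/1.096 = 3.209 mg/L.
e^(−k_d t) = e^(−0.314×2.010) = 0.5320; e^(−k_a t) = e^(−1.41×2.010) = 0.05877.
D = 3.209 × (0.5320 − 0.05877) + 0.522 × 0.05877 = 1.518 + 0.03068 = 1.549 mg/L.
DO = C_s − D = 9.21 − 1.549 = 7.661 mg/L.

DO ≈ 7.66 mg/L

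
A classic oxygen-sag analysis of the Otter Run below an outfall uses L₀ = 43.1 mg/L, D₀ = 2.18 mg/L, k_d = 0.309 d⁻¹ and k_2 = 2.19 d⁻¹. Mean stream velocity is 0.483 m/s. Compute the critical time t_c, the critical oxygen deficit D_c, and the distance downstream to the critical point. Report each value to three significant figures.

t_c = [1/(k_2−k_d)] ln[(k_2/k_d)(1 − D₀(k_2−k_d)/(k_d L₀))]
= [1/(2.19−0.309)] ln[(2.19/0.309)(1 − 2.18×1.881/(0.309×43.1))]
= (1/1.881) ln[7.087 × 0.6921] = 0.5316 × ln(4.905) = 0.5316 × 1.590 = 0.8454 d.
L(t_c) = L₀ e^(−k_d t_c) = 43.1 × 0.7701 = 33.19 mg/L, and at the critical point k_2 D_c = k_d L, so D_c = (0.309/2.19) × 33.19 = 4.683 mg/L.
x_c = v t_c = 0.483 m/s × 0.8454 d × 86400 s/d = 35280 m ≈ 35.3 km.

t_c ≈ 0.845 d; D_c ≈ 4.68 mg/L; x_c ≈ 35.3 km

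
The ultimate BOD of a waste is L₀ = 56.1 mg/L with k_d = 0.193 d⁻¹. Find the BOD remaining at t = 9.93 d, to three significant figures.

L_t = L₀ e^(−k_d t) = 56.1 × e^(−0.193×9.93) = 56.1 × 0.1471 = 8.254 mg/L.

L ≈ 8.25 mg/L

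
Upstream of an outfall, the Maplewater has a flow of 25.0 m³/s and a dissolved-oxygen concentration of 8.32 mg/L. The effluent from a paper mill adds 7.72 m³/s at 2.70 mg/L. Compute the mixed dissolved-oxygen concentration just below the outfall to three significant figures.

Flow-weighted mixing: C = (Q_r C_r + Q_w C_w)/(Q_r + Q_w)
= (25.0×8.32 + 7.72×2.70)/(25.0 + 7.72) = 228.8/32.72 = 6.994 mg/L.

6.99 mg/L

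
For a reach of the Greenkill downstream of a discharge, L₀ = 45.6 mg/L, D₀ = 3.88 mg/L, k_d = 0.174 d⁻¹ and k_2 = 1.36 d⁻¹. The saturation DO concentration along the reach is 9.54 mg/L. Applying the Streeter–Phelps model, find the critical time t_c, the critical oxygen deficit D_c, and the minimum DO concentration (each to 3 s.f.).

t_c = [1/(k_2−k_d)] ln[(k_2/k_d)(1 − D₀(k_2−k_d)/(k_d L₀))]
= [1/(1.36−0.174)] ln[(1.36/0.174)(1 − 3.88×1.186/(0.174×45.6))]
= (1/1.186) ln[7.816 × 0.4200] = 0.8432 × ln(3.283) = 0.8432 × 1.189 = 1.002 d.
D_c = (k_d/k_2) L₀ e^(−k_d t_c) = (0.174/1.36) × 45.6 × e^(−0.174×1.002) = 0.1279 × 45.6 × 0.8400 = 4.900 mg/L.
Minimum DO = C_s − D_c = 9.54 − 4.900 = 4.640 mg/L.

t_c ≈ 1.00 d; D_c ≈ 4.90 mg/L; min DO ≈ 4.64 mg/L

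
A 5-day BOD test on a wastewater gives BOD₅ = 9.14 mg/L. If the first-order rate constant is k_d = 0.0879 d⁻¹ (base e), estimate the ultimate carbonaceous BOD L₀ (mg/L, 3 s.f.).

L₀ ≈ 25.7 mg/L

BOD₅ = L₀(1 − e^(−5k_d)) ⇒ L₀ = BOD₅ / (1 − e^(−5×0.0879))
= 9.14 / (1 − 0.6444) = 9.14 / 0.3556 = 25.70 mg/L.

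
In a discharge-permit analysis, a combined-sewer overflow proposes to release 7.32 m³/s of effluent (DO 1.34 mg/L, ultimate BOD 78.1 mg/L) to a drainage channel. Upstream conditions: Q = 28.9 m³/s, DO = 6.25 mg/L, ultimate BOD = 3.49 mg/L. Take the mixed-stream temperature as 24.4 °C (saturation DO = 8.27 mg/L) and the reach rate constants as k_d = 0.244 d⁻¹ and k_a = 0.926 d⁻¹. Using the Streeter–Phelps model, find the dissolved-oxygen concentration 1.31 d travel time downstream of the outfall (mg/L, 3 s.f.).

Mixed DO = (28.9×6.25 + 7.32×1.34)/(28.9+7.32) = 190.4/36.22 = 5.258 mg/L.
Mixed L₀ = (28.9×3.49 + 7.32×78.1)/(36.22) = 672.6/36.22 = 18.57 mg/L.
Initial deficit D₀ = C_s − DO₀ = 8.27 − 5.258 = 3.012 mg/L.
D(1.31) = [0.244×18.57/(0.926−0.244)](e^(−0.244×1.31) − e^(−0.926×1.31)) + 3.012 e^(−0.926×1.31)
= 6.643 × (0.7264 − 0.2973) + 3.012 × 0.2973 = 3.746 mg/L.
DO = 8.27 − 3.746 = 4.524 mg/L.

DO ≈ 4.52 mg/L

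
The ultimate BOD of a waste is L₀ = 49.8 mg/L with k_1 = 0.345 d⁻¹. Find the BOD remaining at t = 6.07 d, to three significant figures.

L ≈ 6.13 mg/L

L_t = L₀ e^(−k_1 t) = 49.8 × e^(−0.345×6.07) = 49.8 × 0.1232 = 6.134 mg/L.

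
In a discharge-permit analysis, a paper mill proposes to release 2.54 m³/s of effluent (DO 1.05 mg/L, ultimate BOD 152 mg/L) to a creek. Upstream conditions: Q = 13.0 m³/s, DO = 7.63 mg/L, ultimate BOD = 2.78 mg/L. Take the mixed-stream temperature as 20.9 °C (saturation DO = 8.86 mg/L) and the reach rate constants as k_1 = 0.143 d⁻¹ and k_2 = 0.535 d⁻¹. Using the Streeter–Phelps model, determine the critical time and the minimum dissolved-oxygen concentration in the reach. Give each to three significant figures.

t_c ≈ 2.69 d; minimum DO ≈ 3.92 mg/L

Mixed DO = (13.0×7.63 + 2.54×1.05)/(13.0+2.54) = 101.9/15.54 = 6.555 mg/L.
Mixed L₀ = (13.0×2.78 + 2.54×152)/(15.54) = 422.2/15.54 = 27.17 mg/L.
Initial deficit D₀ = C_s − DO₀ = 8.86 − 6.555 = 2.305 mg/L.
t_c = (1/0.3920) ln[(0.535/0.143)(1 − 2.305×0.3920/(0.143×27.17))] = 2.551 × ln(2.871) = 2.690 d.
D_c = (0.143/0.535) × 27.17 × e^(−0.143×2.690) = 0.2673 × 27.17 × 0.6806 = 4.943 mg/L.
Minimum DO = 8.86 − 4.943 = 3.917 mg/L.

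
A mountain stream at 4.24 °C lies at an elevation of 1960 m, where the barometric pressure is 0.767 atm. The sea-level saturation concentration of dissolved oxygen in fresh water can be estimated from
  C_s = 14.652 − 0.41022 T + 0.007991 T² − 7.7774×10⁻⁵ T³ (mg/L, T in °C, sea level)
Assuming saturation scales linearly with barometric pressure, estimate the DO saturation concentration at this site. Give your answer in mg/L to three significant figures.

C_s ≈ 10.0 mg/L

At sea level: C_s = 14.652 − 0.41022×4.24 + 0.007991×4.24² − 7.7774×10⁻⁵×4.24³ = 13.05 mg/L.
Pressure correction: C_s' = 13.05 × 0.767 = 10.01 mg/L.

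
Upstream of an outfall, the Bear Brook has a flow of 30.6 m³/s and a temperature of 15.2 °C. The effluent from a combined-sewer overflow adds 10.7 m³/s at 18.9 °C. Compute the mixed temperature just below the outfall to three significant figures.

Flow-weighted mixing: C = (Q_r C_r + Q_w C_w)/(Q_r + Q_w)
= (30.6×15.2 + 10.7×18.9)/(30.6 + 10.7) = 667.3/41.30 = 16.16 °C.

16.2 °C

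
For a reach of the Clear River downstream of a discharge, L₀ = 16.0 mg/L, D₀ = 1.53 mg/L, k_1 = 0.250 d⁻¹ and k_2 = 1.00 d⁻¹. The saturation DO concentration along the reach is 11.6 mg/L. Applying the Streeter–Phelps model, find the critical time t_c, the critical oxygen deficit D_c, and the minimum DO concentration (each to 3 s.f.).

t_c ≈ 1.40 d; D_c ≈ 2.82 mg/L; min DO ≈ 8.78 mg/L

At the critical point dD/dt = 0, so k_1 L₀ e^(−k_1 t) = k_2 D. Substituting D(t) from the Streeter–Phelps equation and solving for t gives
t_c = ln[(k_2/k_1)(1 − D₀(k_2−k_1)/(k_1 L₀))] / (k_2−k_1).
Here k_2−k_1 = 0.7500 d⁻¹ and 1 − D₀(k_2−k_1)/(k_1 L₀) = 1 − 1.53×0.7500/(0.250×16.0) = 0.7131, so
t_c = ln(4.000 × 0.7131) / 0.7500 = 1.048 / 0.7500 = 1.398 d.
L(t_c) = L₀ e^(−k_1 t_c) = 16.0 × 0.7051 = 11.28 mg/L, and at the critical point k_2 D_c = k_1 L, so D_c = (0.250/1.00) × 11.28 = 2.820 mg/L.
Minimum DO = C_s − D_c = 11.6 − 2.820 = 8.780 mg/L.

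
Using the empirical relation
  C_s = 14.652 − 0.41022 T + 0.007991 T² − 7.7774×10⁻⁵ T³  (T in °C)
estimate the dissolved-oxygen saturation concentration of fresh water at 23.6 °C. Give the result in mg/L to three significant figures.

C_s ≈ 8.40 mg/L

C_s = 14.652 − 0.41022×23.6 + 0.007991×23.6² − 7.7774×10⁻⁵×23.6³ = 8.399 mg/L.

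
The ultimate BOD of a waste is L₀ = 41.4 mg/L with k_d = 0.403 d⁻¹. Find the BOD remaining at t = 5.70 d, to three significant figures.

L_t = L₀ e^(−k_d t) = 41.4 × e^(−0.403×5.70) = 41.4 × 0.1006 = 4.163 mg/L.

L ≈ 4.16 mg/L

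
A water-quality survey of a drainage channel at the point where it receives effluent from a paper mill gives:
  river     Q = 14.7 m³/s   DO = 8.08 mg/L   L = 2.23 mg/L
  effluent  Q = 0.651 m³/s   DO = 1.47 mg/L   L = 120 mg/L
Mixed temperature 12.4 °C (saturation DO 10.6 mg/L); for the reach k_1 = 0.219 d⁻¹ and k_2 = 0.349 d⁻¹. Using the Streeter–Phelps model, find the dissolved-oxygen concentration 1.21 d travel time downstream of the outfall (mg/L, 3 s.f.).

DO ≈ 7.41 mg/L

Mixed DO = (14.7×8.08 + 0.651×1.47)/(14.7+0.651) = 119.7/15.35 = 7.800 mg/L.
Mixed L₀ = (14.7×2.23 + 0.651×120)/(15.35) = 110.9/15.35 = 7.224 mg/L.
Initial deficit D₀ = C_s − DO₀ = 10.6 − 7.800 = 2.800 mg/L.
D(1.21) = [0.219×7.224/(0.349−0.219)](e^(−0.219×1.21) − e^(−0.349×1.21)) + 2.800 e^(−0.349×1.21)
= 12.17 × (0.7672 − 0.6555) + 2.800 × 0.6555 = 3.195 mg/L.
DO = 10.6 − 3.195 = 7.405 mg/L.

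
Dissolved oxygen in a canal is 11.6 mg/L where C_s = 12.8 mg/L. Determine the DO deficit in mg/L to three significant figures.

D = C_s − C = 12.8 − 11.6 = 1.20 mg/L.

D ≈ 1.20 mg/L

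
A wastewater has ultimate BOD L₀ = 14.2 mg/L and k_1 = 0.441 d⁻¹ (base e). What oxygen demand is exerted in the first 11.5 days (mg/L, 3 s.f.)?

y_t = L₀(1 − e^(−k_1 t)) = 14.2 × (1 − e^(−0.441×11.5))
= 14.2 × (1 − 0.006273) = 14.2 × 0.9937 = 14.11 mg/L.

y ≈ 14.1 mg/L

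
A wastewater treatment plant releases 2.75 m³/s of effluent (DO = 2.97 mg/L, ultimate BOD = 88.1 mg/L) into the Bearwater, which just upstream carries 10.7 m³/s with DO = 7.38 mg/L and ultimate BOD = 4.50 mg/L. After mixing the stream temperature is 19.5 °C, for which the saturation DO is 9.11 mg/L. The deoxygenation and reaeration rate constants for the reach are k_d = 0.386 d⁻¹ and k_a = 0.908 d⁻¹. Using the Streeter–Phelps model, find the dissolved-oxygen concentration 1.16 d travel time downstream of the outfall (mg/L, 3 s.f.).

DO ≈ 3.56 mg/L

Mixed DO = (10.7×7.38 + 2.75×2.97)/(10.7+2.75) = 87.13/13.45 = 6.478 mg/L.
Mixed L₀ = (10.7×4.50 + 2.75×88.1)/(13.45) = 290.4/13.45 = 21.59 mg/L.
Initial deficit D₀ = C_s − DO₀ = 9.11 − 6.478 = 2.632 mg/L.
D(1.16) = [0.386×21.59/(0.908−0.386)](e^(−0.386×1.16) − e^(−0.908×1.16)) + 2.632 e^(−0.908×1.16)
= 15.97 × (0.6391 − 0.3488) + 2.632 × 0.3488 = 5.553 mg/L.
DO = 9.11 − 5.553 = 3.557 mg/L.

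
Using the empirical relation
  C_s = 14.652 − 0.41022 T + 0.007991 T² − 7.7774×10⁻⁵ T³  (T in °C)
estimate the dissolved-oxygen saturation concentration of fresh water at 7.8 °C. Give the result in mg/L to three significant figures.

C_s ≈ 11.9 mg/L

C_s = 14.652 − 0.41022×7.8 + 0.007991×7.8² − 7.7774×10⁻⁵×7.8³ = 11.90 mg/L.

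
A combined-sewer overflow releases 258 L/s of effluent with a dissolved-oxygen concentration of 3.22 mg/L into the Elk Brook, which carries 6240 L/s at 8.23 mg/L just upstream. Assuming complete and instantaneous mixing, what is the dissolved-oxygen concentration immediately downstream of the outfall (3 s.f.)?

8.03 mg/L

Flow-weighted mixing: C = (Q_r C_r + Q_w C_w)/(Q_r + Q_w)
= (6240×8.23 + 258×3.22)/(6240 + 258) = 52190/6498 = 8.031 mg/L.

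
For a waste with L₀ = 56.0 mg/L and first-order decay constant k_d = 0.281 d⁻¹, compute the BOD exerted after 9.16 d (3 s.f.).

y ≈ 51.7 mg/L

y_t = L₀(1 − e^(−k_d t)) = 56.0 × (1 − e^(−0.281×9.16))
= 56.0 × (1 − 0.07623) = 56.0 × 0.9238 = 51.73 mg/L.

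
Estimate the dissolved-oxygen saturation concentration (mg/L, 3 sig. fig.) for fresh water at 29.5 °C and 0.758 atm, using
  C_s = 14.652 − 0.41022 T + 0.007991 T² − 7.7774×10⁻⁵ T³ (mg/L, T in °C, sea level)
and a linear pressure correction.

C_s ≈ 5.69 mg/L

At sea level: C_s = 14.652 − 0.41022×29.5 + 0.007991×29.5² − 7.7774×10⁻⁵×29.5³ = 7.508 mg/L.
Pressure correction: C_s' = 7.508 × 0.758 = 5.691 mg/L.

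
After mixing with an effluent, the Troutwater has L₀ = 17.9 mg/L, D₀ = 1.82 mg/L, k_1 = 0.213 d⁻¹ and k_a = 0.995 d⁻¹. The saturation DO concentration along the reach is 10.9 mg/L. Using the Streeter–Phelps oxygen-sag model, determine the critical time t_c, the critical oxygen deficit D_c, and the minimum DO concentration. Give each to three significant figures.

t_c ≈ 1.37 d; D_c ≈ 2.86 mg/L; min DO ≈ 8.04 mg/L

With k_a/k_1 = 4.671 and 1 − D₀(k_a−k_1)/(k_1 L₀) = 0.6267,
t_c = ln(4.671 × 0.6267) / (0.995 − 0.213) = ln(2.928) / 0.7820 = 1.074/0.7820 = 1.374 d.
D_c = (k_1/k_a) L₀ e^(−k_1 t_c) = (0.213/0.995) × 17.9 × e^(−0.213×1.374) = 0.2141 × 17.9 × 0.7463 = 2.860 mg/L.
Minimum DO = C_s − D_c = 10.9 − 2.860 = 8.040 mg/L.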